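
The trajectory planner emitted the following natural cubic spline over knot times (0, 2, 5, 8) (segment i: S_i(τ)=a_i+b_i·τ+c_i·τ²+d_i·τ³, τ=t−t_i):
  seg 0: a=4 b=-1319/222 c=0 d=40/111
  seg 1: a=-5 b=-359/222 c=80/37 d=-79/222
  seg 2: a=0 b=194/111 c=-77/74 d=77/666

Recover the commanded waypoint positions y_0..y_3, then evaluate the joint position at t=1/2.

y_0 = S_0(0) = a_0 = 4
y_1 = S_1(0) = a_1 = -5
y_2 = S_2(0) = a_2 = 0
y_3 = S_2(3) = -1
t_q=1/2 is in segment 0 (τ=1/2); S_0(τ)=159/148

y_0=4 y_1=-5 y_2=0 y_3=-1
S(1/2) = 159/148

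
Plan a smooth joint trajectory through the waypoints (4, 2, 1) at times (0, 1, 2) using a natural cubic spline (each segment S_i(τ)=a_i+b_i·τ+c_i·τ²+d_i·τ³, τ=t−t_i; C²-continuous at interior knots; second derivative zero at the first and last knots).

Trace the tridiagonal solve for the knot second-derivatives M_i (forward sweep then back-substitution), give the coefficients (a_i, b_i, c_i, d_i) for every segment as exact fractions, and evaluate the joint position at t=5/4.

  seg 0: a=4 b=-9/4 c=0 d=1/4
  seg 1: a=2 b=-3/2 c=3/4 d=-1/4
S(5/4) = 427/256

Δ: Δ0=-2, Δ1=-1
row 1: diag=4, rhs=6; c'=1/4, d'=3/2
back: M1=3/2
M: M0=0, M1=3/2, M2=0
seg 0: a=4, c=M0/2=0, d=(M1−M0)/(6·1)=1/4, b=Δ0−h0·(2M0+M1)/6=-9/4
seg 1: a=2, c=M1/2=3/4, d=(M2−M1)/(6·1)=-1/4, b=Δ1−h1·(2M1+M2)/6=-3/2
t_q=5/4 → seg 1, τ=1/4; S=2+-3/2·τ+3/4·τ²+-1/4·τ³=427/256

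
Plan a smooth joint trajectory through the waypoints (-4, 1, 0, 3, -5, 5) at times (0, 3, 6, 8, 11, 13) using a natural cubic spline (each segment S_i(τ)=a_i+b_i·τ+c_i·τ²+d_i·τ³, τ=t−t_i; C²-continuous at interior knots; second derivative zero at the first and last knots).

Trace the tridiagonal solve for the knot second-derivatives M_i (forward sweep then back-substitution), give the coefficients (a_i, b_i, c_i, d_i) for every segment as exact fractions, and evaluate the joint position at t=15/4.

  seg 0: a=-4 b=15947/6414 c=0 d=-5257/57726
  seg 1: a=1 b=88/3207 c=-5257/6414 d=13457/57726
  seg 2: a=0 b=9005/6414 c=4100/3207 d=-1973/3207
  seg 3: a=3 b=-1849/2138 c=-7738/3207 d=34871/57726
  seg 4: a=-5 b=1035/1069 c=6465/2138 d=-2155/4276
S(15/4) = 90021/136832

Δ: Δ0=5/3, Δ1=-1/3, Δ2=3/2, Δ3=-8/3, Δ4=5
row 1: diag=12, rhs=-12; c'=1/4, d'=-1
row 2: denom=10−3·1/4=37/4; d'=(11−3·-1)/(37/4)=56/37
row 3: denom=10−2·8/37=354/37; d'=(-25−2·56/37)/(354/37)=-1037/354
row 4: denom=10−3·37/118=1069/118; d'=(46−3·-1037/354)/(1069/118)=6465/1069
back: M4=6465/1069
back: M3=-1037/354−37/118·6465/1069=-15476/3207
back: M2=56/37−8/37·-15476/3207=8200/3207
back: M1=-1−1/4·8200/3207=-5257/3207
M: M0=0, M1=-5257/3207, M2=8200/3207, M3=-15476/3207, M4=6465/1069, M5=0
seg 0: a=-4, c=M0/2=0, d=(M1−M0)/(6·3)=-5257/57726, b=Δ0−h0·(2M0+M1)/6=15947/6414
seg 1: a=1, c=M1/2=-5257/6414, d=(M2−M1)/(6·3)=13457/57726, b=Δ1−h1·(2M1+M2)/6=88/3207
seg 2: a=0, c=M2/2=4100/3207, d=(M3−M2)/(6·2)=-1973/3207, b=Δ2−h2·(2M2+M3)/6=9005/6414
seg 3: a=3, c=M3/2=-7738/3207, d=(M4−M3)/(6·3)=34871/57726, b=Δ3−h3·(2M3+M4)/6=-1849/2138
seg 4: a=-5, c=M4/2=6465/2138, d=(M5−M4)/(6·2)=-2155/4276, b=Δ4−h4·(2M4+M5)/6=1035/1069
t_q=15/4 → seg 1, τ=3/4; S=1+88/3207·τ+-5257/6414·τ²+13457/57726·τ³=90021/136832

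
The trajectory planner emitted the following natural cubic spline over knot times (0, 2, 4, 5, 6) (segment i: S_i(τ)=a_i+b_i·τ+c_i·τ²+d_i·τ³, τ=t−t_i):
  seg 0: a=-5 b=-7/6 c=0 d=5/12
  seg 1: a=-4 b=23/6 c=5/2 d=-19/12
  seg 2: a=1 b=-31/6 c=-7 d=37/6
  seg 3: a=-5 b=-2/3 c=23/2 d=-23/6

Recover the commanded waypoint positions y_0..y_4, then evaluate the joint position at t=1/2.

y_0 = S_0(0) = a_0 = -5
y_1 = S_1(0) = a_1 = -4
y_2 = S_2(0) = a_2 = 1
y_3 = S_3(0) = a_3 = -5
y_4 = S_3(1) = 2
t_q=1/2 is in segment 0 (τ=1/2); S_0(τ)=-177/32

y_0=-5 y_1=-4 y_2=1 y_3=-5 y_4=2
S(1/2) = -177/32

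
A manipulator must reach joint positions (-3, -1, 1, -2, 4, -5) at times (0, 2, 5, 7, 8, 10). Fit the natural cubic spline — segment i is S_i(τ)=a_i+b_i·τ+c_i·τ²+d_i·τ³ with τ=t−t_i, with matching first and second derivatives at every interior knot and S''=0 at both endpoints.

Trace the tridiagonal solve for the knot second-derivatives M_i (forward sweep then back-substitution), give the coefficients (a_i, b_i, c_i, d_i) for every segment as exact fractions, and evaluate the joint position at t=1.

Δ: Δ0=1, Δ1=2/3, Δ2=-3/2, Δ3=6, Δ4=-9/2
row 1: diag=10, rhs=-2; c'=3/10, d'=-1/5
row 2: denom=10−3·3/10=91/10; d'=(-13−3·-1/5)/(91/10)=-124/91
row 3: denom=6−2·20/91=506/91; d'=(45−2·-124/91)/(506/91)=4343/506
row 4: denom=6−1·91/506=2945/506; d'=(-63−1·4343/506)/(2945/506)=-36221/2945
back: M4=-36221/2945
back: M3=4343/506−91/506·-36221/2945=31791/2945
back: M2=-124/91−20/91·31791/2945=-2200/589
back: M1=-1/5−3/10·-2200/589=2711/2945
M: M0=0, M1=2711/2945, M2=-2200/589, M3=31791/2945, M4=-36221/2945, M5=0
seg 0: a=-3, c=M0/2=0, d=(M1−M0)/(6·2)=2711/35340, b=Δ0−h0·(2M0+M1)/6=6124/8835
seg 1: a=-1, c=M1/2=2711/5890, d=(M2−M1)/(6·3)=-13711/53010, b=Δ1−h1·(2M1+M2)/6=14257/8835
seg 2: a=1, c=M2/2=-1100/589, d=(M3−M2)/(6·2)=42791/35340, b=Δ2−h2·(2M2+M3)/6=-46087/17670
seg 3: a=-2, c=M3/2=31791/5890, d=(M4−M3)/(6·1)=-34006/8835, b=Δ3−h3·(2M3+M4)/6=78659/17670
seg 4: a=4, c=M4/2=-36221/5890, d=(M5−M4)/(6·2)=36221/35340, b=Δ4−h4·(2M4+M5)/6=65369/17670
t_q=1 → seg 0, τ=1; S=-3+6124/8835·τ+0·τ²+2711/35340·τ³=-26271/11780

  seg 0: a=-3 b=6124/8835 c=0 d=2711/35340
  seg 1: a=-1 b=14257/8835 c=2711/5890 d=-13711/53010
  seg 2: a=1 b=-46087/17670 c=-1100/589 d=42791/35340
  seg 3: a=-2 b=78659/17670 c=31791/5890 d=-34006/8835
  seg 4: a=4 b=65369/17670 c=-36221/5890 d=36221/35340
S(1) = -26271/11780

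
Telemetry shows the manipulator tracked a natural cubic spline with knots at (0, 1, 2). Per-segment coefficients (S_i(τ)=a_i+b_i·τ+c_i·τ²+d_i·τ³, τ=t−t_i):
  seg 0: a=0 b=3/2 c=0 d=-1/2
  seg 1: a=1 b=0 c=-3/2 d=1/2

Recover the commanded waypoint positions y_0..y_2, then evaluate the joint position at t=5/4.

y_0=0 y_1=1 y_2=0
S(5/4) = 117/128

y_0 = S_0(0) = a_0 = 0
y_1 = S_1(0) = a_1 = 1
y_2 = S_1(1) = 0
t_q=5/4 is in segment 1 (τ=1/4); S_1(τ)=117/128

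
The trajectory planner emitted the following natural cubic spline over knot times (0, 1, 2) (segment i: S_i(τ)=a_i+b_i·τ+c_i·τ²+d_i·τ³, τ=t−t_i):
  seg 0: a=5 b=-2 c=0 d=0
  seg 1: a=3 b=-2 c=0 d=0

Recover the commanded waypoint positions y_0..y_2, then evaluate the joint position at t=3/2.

y_0=5 y_1=3 y_2=1
S(3/2) = 2

y_0 = S_0(0) = a_0 = 5
y_1 = S_1(0) = a_1 = 3
y_2 = S_1(1) = 1
t_q=3/2 is in segment 1 (τ=1/2); S_1(τ)=2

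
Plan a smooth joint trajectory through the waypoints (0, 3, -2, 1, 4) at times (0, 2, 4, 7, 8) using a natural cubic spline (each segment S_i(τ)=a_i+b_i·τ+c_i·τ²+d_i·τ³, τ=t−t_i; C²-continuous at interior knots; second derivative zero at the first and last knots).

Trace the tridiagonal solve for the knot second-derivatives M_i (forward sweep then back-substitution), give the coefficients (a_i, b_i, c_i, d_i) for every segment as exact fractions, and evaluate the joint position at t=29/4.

Δ: Δ0=3/2, Δ1=-5/2, Δ2=1, Δ3=3
row 1: diag=8, rhs=-24; c'=1/4, d'=-3
row 2: denom=10−2·1/4=19/2; d'=(21−2·-3)/(19/2)=54/19
row 3: denom=8−3·6/19=134/19; d'=(12−3·54/19)/(134/19)=33/67
back: M3=33/67
back: M2=54/19−6/19·33/67=180/67
back: M1=-3−1/4·180/67=-246/67
M: M0=0, M1=-246/67, M2=180/67, M3=33/67, M4=0
seg 0: a=0, c=M0/2=0, d=(M1−M0)/(6·2)=-41/134, b=Δ0−h0·(2M0+M1)/6=365/134
seg 1: a=3, c=M1/2=-123/67, d=(M2−M1)/(6·2)=71/134, b=Δ1−h1·(2M1+M2)/6=-127/134
seg 2: a=-2, c=M2/2=90/67, d=(M3−M2)/(6·3)=-49/402, b=Δ2−h2·(2M2+M3)/6=-259/134
seg 3: a=1, c=M3/2=33/134, d=(M4−M3)/(6·1)=-11/134, b=Δ3−h3·(2M3+M4)/6=190/67
t_q=29/4 → seg 3, τ=1/4; S=1+190/67·τ+33/134·τ²+-11/134·τ³=14777/8576

  seg 0: a=0 b=365/134 c=0 d=-41/134
  seg 1: a=3 b=-127/134 c=-123/67 d=71/134
  seg 2: a=-2 b=-259/134 c=90/67 d=-49/402
  seg 3: a=1 b=190/67 c=33/134 d=-11/134
S(29/4) = 14777/8576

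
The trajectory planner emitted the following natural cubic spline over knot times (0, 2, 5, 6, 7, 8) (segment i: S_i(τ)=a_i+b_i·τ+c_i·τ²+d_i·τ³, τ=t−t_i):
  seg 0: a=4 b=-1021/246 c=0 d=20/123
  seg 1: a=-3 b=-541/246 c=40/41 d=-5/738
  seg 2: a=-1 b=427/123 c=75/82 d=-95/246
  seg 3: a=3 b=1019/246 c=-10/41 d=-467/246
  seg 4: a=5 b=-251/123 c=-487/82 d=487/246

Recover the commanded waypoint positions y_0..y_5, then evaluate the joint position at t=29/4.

y_0 = S_0(0) = a_0 = 4
y_1 = S_1(0) = a_1 = -3
y_2 = S_2(0) = a_2 = -1
y_3 = S_3(0) = a_3 = 3
y_4 = S_4(0) = a_4 = 5
y_5 = S_4(1) = -1
t_q=29/4 is in segment 4 (τ=1/4); S_4(τ)=21777/5248

y_0=4 y_1=-3 y_2=-1 y_3=3 y_4=5 y_5=-1
S(29/4) = 21777/5248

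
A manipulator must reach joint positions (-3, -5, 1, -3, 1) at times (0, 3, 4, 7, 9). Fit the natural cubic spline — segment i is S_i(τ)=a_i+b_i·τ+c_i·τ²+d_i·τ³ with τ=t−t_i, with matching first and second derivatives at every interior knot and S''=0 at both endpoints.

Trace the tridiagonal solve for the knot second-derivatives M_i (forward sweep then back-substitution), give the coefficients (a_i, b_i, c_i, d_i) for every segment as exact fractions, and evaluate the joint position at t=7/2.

Δ: Δ0=-2/3, Δ1=6, Δ2=-4/3, Δ3=2
row 1: diag=8, rhs=40; c'=1/8, d'=5
row 2: denom=8−1·1/8=63/8; d'=(-44−1·5)/(63/8)=-56/9
row 3: denom=10−3·8/21=62/7; d'=(20−3·-56/9)/(62/7)=406/93
back: M3=406/93
back: M2=-56/9−8/21·406/93=-2200/279
back: M1=5−1/8·-2200/279=1670/279
M: M0=0, M1=1670/279, M2=-2200/279, M3=406/93, M4=0
seg 0: a=-3, c=M0/2=0, d=(M1−M0)/(6·3)=835/2511, b=Δ0−h0·(2M0+M1)/6=-1021/279
seg 1: a=-5, c=M1/2=835/279, d=(M2−M1)/(6·1)=-215/93, b=Δ1−h1·(2M1+M2)/6=1484/279
seg 2: a=1, c=M2/2=-1100/279, d=(M3−M2)/(6·3)=1709/2511, b=Δ2−h2·(2M2+M3)/6=1219/279
seg 3: a=-3, c=M3/2=203/93, d=(M4−M3)/(6·2)=-203/558, b=Δ3−h3·(2M3+M4)/6=-254/279
t_q=7/2 → seg 1, τ=1/2; S=-5+1484/279·τ+835/279·τ²+-215/93·τ³=-4199/2232

  seg 0: a=-3 b=-1021/279 c=0 d=835/2511
  seg 1: a=-5 b=1484/279 c=835/279 d=-215/93
  seg 2: a=1 b=1219/279 c=-1100/279 d=1709/2511
  seg 3: a=-3 b=-254/279 c=203/93 d=-203/558
S(7/2) = -4199/2232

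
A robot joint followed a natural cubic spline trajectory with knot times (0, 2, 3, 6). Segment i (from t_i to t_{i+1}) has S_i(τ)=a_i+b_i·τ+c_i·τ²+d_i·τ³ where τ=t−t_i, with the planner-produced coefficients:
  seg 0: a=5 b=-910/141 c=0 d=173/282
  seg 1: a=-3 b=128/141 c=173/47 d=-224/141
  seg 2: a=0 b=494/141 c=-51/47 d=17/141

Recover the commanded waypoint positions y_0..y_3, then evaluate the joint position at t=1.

y_0=5 y_1=-3 y_2=0 y_3=4
S(1) = -79/94

y_0 = S_0(0) = a_0 = 5
y_1 = S_1(0) = a_1 = -3
y_2 = S_2(0) = a_2 = 0
y_3 = S_2(3) = 4
t_q=1 is in segment 0 (τ=1); S_0(τ)=-79/94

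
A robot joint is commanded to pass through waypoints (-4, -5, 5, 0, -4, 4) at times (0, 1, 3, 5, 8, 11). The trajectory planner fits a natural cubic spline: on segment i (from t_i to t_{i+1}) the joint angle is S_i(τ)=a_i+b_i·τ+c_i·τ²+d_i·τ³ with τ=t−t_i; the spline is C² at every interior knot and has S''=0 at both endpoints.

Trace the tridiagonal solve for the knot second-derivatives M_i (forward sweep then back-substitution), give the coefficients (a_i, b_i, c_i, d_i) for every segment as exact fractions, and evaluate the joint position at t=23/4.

Δ: Δ0=-1, Δ1=5, Δ2=-5/2, Δ3=-4/3, Δ4=8/3
row 1: diag=6, rhs=36; c'=1/3, d'=6
row 2: denom=8−2·1/3=22/3; d'=(-45−2·6)/(22/3)=-171/22
row 3: denom=10−2·3/11=104/11; d'=(7−2·-171/22)/(104/11)=31/13
row 4: denom=12−3·33/104=1149/104; d'=(24−3·31/13)/(1149/104)=584/383
back: M4=584/383
back: M3=31/13−33/104·584/383=728/383
back: M2=-171/22−3/11·728/383=-6351/766
back: M1=6−1/3·-6351/766=6713/766
M: M0=0, M1=6713/766, M2=-6351/766, M3=728/383, M4=584/383, M5=0
seg 0: a=-4, c=M0/2=0, d=(M1−M0)/(6·1)=6713/4596, b=Δ0−h0·(2M0+M1)/6=-11309/4596
seg 1: a=-5, c=M1/2=6713/1532, d=(M2−M1)/(6·2)=-1633/1149, b=Δ1−h1·(2M1+M2)/6=4415/2298
seg 2: a=5, c=M2/2=-6351/1532, d=(M3−M2)/(6·2)=7807/9192, b=Δ2−h2·(2M2+M3)/6=5501/2298
seg 3: a=0, c=M3/2=364/383, d=(M4−M3)/(6·3)=-8/383, b=Δ3−h3·(2M3+M4)/6=-4592/1149
seg 4: a=-4, c=M4/2=292/383, d=(M5−M4)/(6·3)=-292/3447, b=Δ4−h4·(2M4+M5)/6=1312/1149
t_q=23/4 → seg 3, τ=3/4; S=0+-4592/1149·τ+364/383·τ²+-8/383·τ³=-7573/3064

  seg 0: a=-4 b=-11309/4596 c=0 d=6713/4596
  seg 1: a=-5 b=4415/2298 c=6713/1532 d=-1633/1149
  seg 2: a=5 b=5501/2298 c=-6351/1532 d=7807/9192
  seg 3: a=0 b=-4592/1149 c=364/383 d=-8/383
  seg 4: a=-4 b=1312/1149 c=292/383 d=-292/3447
S(23/4) = -7573/3064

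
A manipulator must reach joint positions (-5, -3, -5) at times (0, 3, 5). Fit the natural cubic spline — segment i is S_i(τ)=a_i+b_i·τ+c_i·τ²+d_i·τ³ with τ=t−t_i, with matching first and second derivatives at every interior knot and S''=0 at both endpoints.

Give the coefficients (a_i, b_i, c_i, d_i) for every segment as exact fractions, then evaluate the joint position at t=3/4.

  seg 0: a=-5 b=7/6 c=0 d=-1/18
  seg 1: a=-3 b=-1/3 c=-1/2 d=1/12
S(3/4) = -531/128

Δ: Δ0=2/3, Δ1=-1
row 1: diag=10, rhs=-10; c'=1/5, d'=-1
back: M1=-1
M: M0=0, M1=-1, M2=0
seg 0: a=-5, c=M0/2=0, d=(M1−M0)/(6·3)=-1/18, b=Δ0−h0·(2M0+M1)/6=7/6
seg 1: a=-3, c=M1/2=-1/2, d=(M2−M1)/(6·2)=1/12, b=Δ1−h1·(2M1+M2)/6=-1/3
t_q=3/4 → seg 0, τ=3/4; S=-5+7/6·τ+0·τ²+-1/18·τ³=-531/128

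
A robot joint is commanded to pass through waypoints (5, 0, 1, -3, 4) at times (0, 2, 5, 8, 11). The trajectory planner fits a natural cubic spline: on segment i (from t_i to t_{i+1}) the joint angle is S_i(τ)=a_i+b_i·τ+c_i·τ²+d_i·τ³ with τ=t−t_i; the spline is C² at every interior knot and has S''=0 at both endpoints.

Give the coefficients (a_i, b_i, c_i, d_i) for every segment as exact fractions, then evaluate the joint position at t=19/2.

  seg 0: a=5 b=-676/207 c=0 d=317/1656
  seg 1: a=0 b=-401/414 c=317/276 d=-1775/7452
  seg 2: a=1 b=-421/828 c=-206/207 d=1789/7452
  seg 3: a=-3 b=1/414 c=965/828 d=-965/7452
S(19/2) = -597/736

Δ: Δ0=-5/2, Δ1=1/3, Δ2=-4/3, Δ3=7/3
row 1: diag=10, rhs=17; c'=3/10, d'=17/10
row 2: denom=12−3·3/10=111/10; d'=(-10−3·17/10)/(111/10)=-151/111
row 3: denom=12−3·10/37=414/37; d'=(22−3·-151/111)/(414/37)=965/414
back: M3=965/414
back: M2=-151/111−10/37·965/414=-412/207
back: M1=17/10−3/10·-412/207=317/138
M: M0=0, M1=317/138, M2=-412/207, M3=965/414, M4=0
seg 0: a=5, c=M0/2=0, d=(M1−M0)/(6·2)=317/1656, b=Δ0−h0·(2M0+M1)/6=-676/207
seg 1: a=0, c=M1/2=317/276, d=(M2−M1)/(6·3)=-1775/7452, b=Δ1−h1·(2M1+M2)/6=-401/414
seg 2: a=1, c=M2/2=-206/207, d=(M3−M2)/(6·3)=1789/7452, b=Δ2−h2·(2M2+M3)/6=-421/828
seg 3: a=-3, c=M3/2=965/828, d=(M4−M3)/(6·3)=-965/7452, b=Δ3−h3·(2M3+M4)/6=1/414
t_q=19/2 → seg 3, τ=3/2; S=-3+1/414·τ+965/828·τ²+-965/7452·τ³=-597/736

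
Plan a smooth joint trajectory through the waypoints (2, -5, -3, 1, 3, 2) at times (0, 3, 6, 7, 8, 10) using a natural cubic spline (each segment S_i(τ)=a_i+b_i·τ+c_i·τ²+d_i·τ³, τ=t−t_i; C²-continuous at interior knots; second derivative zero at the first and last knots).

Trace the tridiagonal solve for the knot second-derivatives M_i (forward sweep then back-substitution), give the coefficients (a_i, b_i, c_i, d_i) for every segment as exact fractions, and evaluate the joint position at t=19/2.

Δ: Δ0=-7/3, Δ1=2/3, Δ2=4, Δ3=2, Δ4=-1/2
row 1: diag=12, rhs=18; c'=1/4, d'=3/2
row 2: denom=8−3·1/4=29/4; d'=(20−3·3/2)/(29/4)=62/29
row 3: denom=4−1·4/29=112/29; d'=(-12−1·62/29)/(112/29)=-205/56
row 4: denom=6−1·29/112=643/112; d'=(-15−1·-205/56)/(643/112)=-1270/643
back: M4=-1270/643
back: M3=-205/56−29/112·-1270/643=-2025/643
back: M2=62/29−4/29·-2025/643=1654/643
back: M1=3/2−1/4·1654/643=551/643
M: M0=0, M1=551/643, M2=1654/643, M3=-2025/643, M4=-1270/643, M5=0
seg 0: a=2, c=M0/2=0, d=(M1−M0)/(6·3)=551/11574, b=Δ0−h0·(2M0+M1)/6=-10655/3858
seg 1: a=-5, c=M1/2=551/1286, d=(M2−M1)/(6·3)=1103/11574, b=Δ1−h1·(2M1+M2)/6=-2848/1929
seg 2: a=-3, c=M2/2=827/643, d=(M3−M2)/(6·1)=-3679/3858, b=Δ2−h2·(2M2+M3)/6=14149/3858
seg 3: a=1, c=M3/2=-2025/1286, d=(M4−M3)/(6·1)=755/3858, b=Δ3−h3·(2M3+M4)/6=6518/1929
seg 4: a=3, c=M4/2=-635/643, d=(M5−M4)/(6·2)=635/3858, b=Δ4−h4·(2M4+M5)/6=3151/3858
t_q=19/2 → seg 4, τ=3/2; S=3+3151/3858·τ+-635/643·τ²+635/3858·τ³=26323/10288

  seg 0: a=2 b=-10655/3858 c=0 d=551/11574
  seg 1: a=-5 b=-2848/1929 c=551/1286 d=1103/11574
  seg 2: a=-3 b=14149/3858 c=827/643 d=-3679/3858
  seg 3: a=1 b=6518/1929 c=-2025/1286 d=755/3858
  seg 4: a=3 b=3151/3858 c=-635/643 d=635/3858
S(19/2) = 26323/10288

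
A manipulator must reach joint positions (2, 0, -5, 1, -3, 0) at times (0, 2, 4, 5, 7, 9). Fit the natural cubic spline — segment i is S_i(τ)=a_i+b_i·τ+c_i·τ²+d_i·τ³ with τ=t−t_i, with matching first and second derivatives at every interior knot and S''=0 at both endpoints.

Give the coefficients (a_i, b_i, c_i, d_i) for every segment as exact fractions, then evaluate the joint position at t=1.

  seg 0: a=2 b=13/36 c=0 d=-49/144
  seg 1: a=0 b=-67/18 c=-49/24 d=191/144
  seg 2: a=-5 b=145/36 c=71/12 d=-71/18
  seg 3: a=1 b=145/36 c=-71/12 d=209/144
  seg 4: a=-3 b=-20/9 c=67/24 d=-67/144
S(1) = 97/48

Δ: Δ0=-1, Δ1=-5/2, Δ2=6, Δ3=-2, Δ4=3/2
row 1: diag=8, rhs=-9; c'=1/4, d'=-9/8
row 2: denom=6−2·1/4=11/2; d'=(51−2·-9/8)/(11/2)=213/22
row 3: denom=6−1·2/11=64/11; d'=(-48−1·213/22)/(64/11)=-1269/128
row 4: denom=8−2·11/32=117/16; d'=(21−2·-1269/128)/(117/16)=67/12
back: M4=67/12
back: M3=-1269/128−11/32·67/12=-71/6
back: M2=213/22−2/11·-71/6=71/6
back: M1=-9/8−1/4·71/6=-49/12
M: M0=0, M1=-49/12, M2=71/6, M3=-71/6, M4=67/12, M5=0
seg 0: a=2, c=M0/2=0, d=(M1−M0)/(6·2)=-49/144, b=Δ0−h0·(2M0+M1)/6=13/36
seg 1: a=0, c=M1/2=-49/24, d=(M2−M1)/(6·2)=191/144, b=Δ1−h1·(2M1+M2)/6=-67/18
seg 2: a=-5, c=M2/2=71/12, d=(M3−M2)/(6·1)=-71/18, b=Δ2−h2·(2M2+M3)/6=145/36
seg 3: a=1, c=M3/2=-71/12, d=(M4−M3)/(6·2)=209/144, b=Δ3−h3·(2M3+M4)/6=145/36
seg 4: a=-3, c=M4/2=67/24, d=(M5−M4)/(6·2)=-67/144, b=Δ4−h4·(2M4+M5)/6=-20/9
t_q=1 → seg 0, τ=1; S=2+13/36·τ+0·τ²+-49/144·τ³=97/48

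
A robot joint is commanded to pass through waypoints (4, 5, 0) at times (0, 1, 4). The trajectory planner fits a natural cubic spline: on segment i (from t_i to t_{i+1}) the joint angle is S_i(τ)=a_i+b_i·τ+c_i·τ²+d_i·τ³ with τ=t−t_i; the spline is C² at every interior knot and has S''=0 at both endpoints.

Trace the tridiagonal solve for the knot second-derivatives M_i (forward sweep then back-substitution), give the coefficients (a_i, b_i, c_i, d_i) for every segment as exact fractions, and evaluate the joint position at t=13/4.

Δ: Δ0=1, Δ1=-5/3
row 1: diag=8, rhs=-16; c'=3/8, d'=-2
back: M1=-2
M: M0=0, M1=-2, M2=0
seg 0: a=4, c=M0/2=0, d=(M1−M0)/(6·1)=-1/3, b=Δ0−h0·(2M0+M1)/6=4/3
seg 1: a=5, c=M1/2=-1, d=(M2−M1)/(6·3)=1/9, b=Δ1−h1·(2M1+M2)/6=1/3
t_q=13/4 → seg 1, τ=9/4; S=5+1/3·τ+-1·τ²+1/9·τ³=125/64

  seg 0: a=4 b=4/3 c=0 d=-1/3
  seg 1: a=5 b=1/3 c=-1 d=1/9
S(13/4) = 125/64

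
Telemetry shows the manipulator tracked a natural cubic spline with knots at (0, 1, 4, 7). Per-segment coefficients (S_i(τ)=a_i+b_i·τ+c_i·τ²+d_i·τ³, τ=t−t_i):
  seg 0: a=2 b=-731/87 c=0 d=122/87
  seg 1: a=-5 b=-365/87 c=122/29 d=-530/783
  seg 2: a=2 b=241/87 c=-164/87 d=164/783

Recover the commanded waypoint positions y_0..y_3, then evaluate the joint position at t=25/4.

y_0=2 y_1=-5 y_2=2 y_3=-1
S(25/4) = 499/464

y_0 = S_0(0) = a_0 = 2
y_1 = S_1(0) = a_1 = -5
y_2 = S_2(0) = a_2 = 2
y_3 = S_2(3) = -1
t_q=25/4 is in segment 2 (τ=9/4); S_2(τ)=499/464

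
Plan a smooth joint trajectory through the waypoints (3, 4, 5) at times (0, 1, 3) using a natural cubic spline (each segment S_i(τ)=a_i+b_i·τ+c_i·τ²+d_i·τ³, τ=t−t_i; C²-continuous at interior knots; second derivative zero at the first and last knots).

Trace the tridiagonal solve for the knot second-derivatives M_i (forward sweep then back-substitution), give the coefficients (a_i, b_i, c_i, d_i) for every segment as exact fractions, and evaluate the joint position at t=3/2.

  seg 0: a=3 b=13/12 c=0 d=-1/12
  seg 1: a=4 b=5/6 c=-1/4 d=1/24
S(3/2) = 279/64

Δ: Δ0=1, Δ1=1/2
row 1: diag=6, rhs=-3; c'=1/3, d'=-1/2
back: M1=-1/2
M: M0=0, M1=-1/2, M2=0
seg 0: a=3, c=M0/2=0, d=(M1−M0)/(6·1)=-1/12, b=Δ0−h0·(2M0+M1)/6=13/12
seg 1: a=4, c=M1/2=-1/4, d=(M2−M1)/(6·2)=1/24, b=Δ1−h1·(2M1+M2)/6=5/6
t_q=3/2 → seg 1, τ=1/2; S=4+5/6·τ+-1/4·τ²+1/24·τ³=279/64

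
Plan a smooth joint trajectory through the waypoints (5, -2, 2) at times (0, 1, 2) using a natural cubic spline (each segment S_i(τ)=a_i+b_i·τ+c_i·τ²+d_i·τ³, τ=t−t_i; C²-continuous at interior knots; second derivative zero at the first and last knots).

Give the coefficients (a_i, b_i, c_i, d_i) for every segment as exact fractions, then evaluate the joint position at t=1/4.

  seg 0: a=5 b=-39/4 c=0 d=11/4
  seg 1: a=-2 b=-3/2 c=33/4 d=-11/4
S(1/4) = 667/256

Δ: Δ0=-7, Δ1=4
row 1: diag=4, rhs=66; c'=1/4, d'=33/2
back: M1=33/2
M: M0=0, M1=33/2, M2=0
seg 0: a=5, c=M0/2=0, d=(M1−M0)/(6·1)=11/4, b=Δ0−h0·(2M0+M1)/6=-39/4
seg 1: a=-2, c=M1/2=33/4, d=(M2−M1)/(6·1)=-11/4, b=Δ1−h1·(2M1+M2)/6=-3/2
t_q=1/4 → seg 0, τ=1/4; S=5+-39/4·τ+0·τ²+11/4·τ³=667/256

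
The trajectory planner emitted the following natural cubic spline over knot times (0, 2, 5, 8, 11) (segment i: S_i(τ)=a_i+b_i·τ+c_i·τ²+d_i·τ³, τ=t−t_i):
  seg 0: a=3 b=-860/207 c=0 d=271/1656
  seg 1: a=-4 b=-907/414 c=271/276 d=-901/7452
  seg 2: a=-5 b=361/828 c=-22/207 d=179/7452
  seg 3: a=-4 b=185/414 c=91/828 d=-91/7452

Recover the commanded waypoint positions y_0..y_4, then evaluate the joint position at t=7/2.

y_0 = S_0(0) = a_0 = 3
y_1 = S_1(0) = a_1 = -4
y_2 = S_2(0) = a_2 = -5
y_3 = S_3(0) = a_3 = -4
y_4 = S_3(3) = -2
t_q=7/2 is in segment 1 (τ=3/2); S_1(τ)=-4037/736

y_0=3 y_1=-4 y_2=-5 y_3=-4 y_4=-2
S(7/2) = -4037/736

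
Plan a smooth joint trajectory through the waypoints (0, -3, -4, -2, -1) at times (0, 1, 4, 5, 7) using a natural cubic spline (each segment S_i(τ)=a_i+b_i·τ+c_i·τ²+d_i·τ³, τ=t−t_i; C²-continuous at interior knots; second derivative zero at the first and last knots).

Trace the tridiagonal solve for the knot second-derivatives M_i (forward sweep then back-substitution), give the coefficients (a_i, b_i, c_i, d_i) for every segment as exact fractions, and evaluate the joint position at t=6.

  seg 0: a=0 b=-6269/1932 c=0 d=473/1932
  seg 1: a=-3 b=-2425/966 c=473/644 d=-17/5796
  seg 2: a=-4 b=3511/1932 c=114/161 d=-145/276
  seg 3: a=-2 b=1601/966 c=-559/644 d=559/3864
S(6) = -1373/1288

Δ: Δ0=-3, Δ1=-1/3, Δ2=2, Δ3=1/2
row 1: diag=8, rhs=16; c'=3/8, d'=2
row 2: denom=8−3·3/8=55/8; d'=(14−3·2)/(55/8)=64/55
row 3: denom=6−1·8/55=322/55; d'=(-9−1·64/55)/(322/55)=-559/322
back: M3=-559/322
back: M2=64/55−8/55·-559/322=228/161
back: M1=2−3/8·228/161=473/322
M: M0=0, M1=473/322, M2=228/161, M3=-559/322, M4=0
seg 0: a=0, c=M0/2=0, d=(M1−M0)/(6·1)=473/1932, b=Δ0−h0·(2M0+M1)/6=-6269/1932
seg 1: a=-3, c=M1/2=473/644, d=(M2−M1)/(6·3)=-17/5796, b=Δ1−h1·(2M1+M2)/6=-2425/966
seg 2: a=-4, c=M2/2=114/161, d=(M3−M2)/(6·1)=-145/276, b=Δ2−h2·(2M2+M3)/6=3511/1932
seg 3: a=-2, c=M3/2=-559/644, d=(M4−M3)/(6·2)=559/3864, b=Δ3−h3·(2M3+M4)/6=1601/966
t_q=6 → seg 3, τ=1; S=-2+1601/966·τ+-559/644·τ²+559/3864·τ³=-1373/1288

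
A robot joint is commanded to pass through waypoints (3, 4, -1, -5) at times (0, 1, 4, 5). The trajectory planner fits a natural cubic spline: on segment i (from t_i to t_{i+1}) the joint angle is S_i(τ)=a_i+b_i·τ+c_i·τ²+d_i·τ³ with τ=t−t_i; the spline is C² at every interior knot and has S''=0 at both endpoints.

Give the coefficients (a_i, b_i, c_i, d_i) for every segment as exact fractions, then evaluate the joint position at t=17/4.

  seg 0: a=3 b=208/165 c=0 d=-43/165
  seg 1: a=4 b=79/165 c=-43/55 d=1/45
  seg 2: a=-1 b=-596/165 c=-32/55 d=32/165
S(17/4) = -213/110

Δ: Δ0=1, Δ1=-5/3, Δ2=-4
row 1: diag=8, rhs=-16; c'=3/8, d'=-2
row 2: denom=8−3·3/8=55/8; d'=(-14−3·-2)/(55/8)=-64/55
back: M2=-64/55
back: M1=-2−3/8·-64/55=-86/55
M: M0=0, M1=-86/55, M2=-64/55, M3=0
seg 0: a=3, c=M0/2=0, d=(M1−M0)/(6·1)=-43/165, b=Δ0−h0·(2M0+M1)/6=208/165
seg 1: a=4, c=M1/2=-43/55, d=(M2−M1)/(6·3)=1/45, b=Δ1−h1·(2M1+M2)/6=79/165
seg 2: a=-1, c=M2/2=-32/55, d=(M3−M2)/(6·1)=32/165, b=Δ2−h2·(2M2+M3)/6=-596/165
t_q=17/4 → seg 2, τ=1/4; S=-1+-596/165·τ+-32/55·τ²+32/165·τ³=-213/110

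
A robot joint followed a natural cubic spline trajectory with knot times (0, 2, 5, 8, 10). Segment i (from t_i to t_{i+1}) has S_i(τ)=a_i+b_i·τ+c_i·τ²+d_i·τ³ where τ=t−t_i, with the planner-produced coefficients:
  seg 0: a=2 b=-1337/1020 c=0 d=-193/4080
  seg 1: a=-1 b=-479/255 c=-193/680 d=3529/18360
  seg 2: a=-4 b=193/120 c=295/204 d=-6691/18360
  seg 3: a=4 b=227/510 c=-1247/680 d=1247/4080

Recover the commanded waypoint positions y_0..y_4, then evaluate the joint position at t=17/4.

y_0=2 y_1=-1 y_2=-4 y_3=4 y_4=0
S(17/4) = -38941/8704

y_0 = S_0(0) = a_0 = 2
y_1 = S_1(0) = a_1 = -1
y_2 = S_2(0) = a_2 = -4
y_3 = S_3(0) = a_3 = 4
y_4 = S_3(2) = 0
t_q=17/4 is in segment 1 (τ=9/4); S_1(τ)=-38941/8704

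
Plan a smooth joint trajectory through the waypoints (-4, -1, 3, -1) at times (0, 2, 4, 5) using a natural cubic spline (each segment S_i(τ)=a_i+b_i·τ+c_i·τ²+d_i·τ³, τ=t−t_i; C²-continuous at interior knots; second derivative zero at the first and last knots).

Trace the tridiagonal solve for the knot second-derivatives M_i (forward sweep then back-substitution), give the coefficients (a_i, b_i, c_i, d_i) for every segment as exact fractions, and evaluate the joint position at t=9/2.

Δ: Δ0=3/2, Δ1=2, Δ2=-4
row 1: diag=8, rhs=3; c'=1/4, d'=3/8
row 2: denom=6−2·1/4=11/2; d'=(-36−2·3/8)/(11/2)=-147/22
back: M2=-147/22
back: M1=3/8−1/4·-147/22=45/22
M: M0=0, M1=45/22, M2=-147/22, M3=0
seg 0: a=-4, c=M0/2=0, d=(M1−M0)/(6·2)=15/88, b=Δ0−h0·(2M0+M1)/6=9/11
seg 1: a=-1, c=M1/2=45/44, d=(M2−M1)/(6·2)=-8/11, b=Δ1−h1·(2M1+M2)/6=63/22
seg 2: a=3, c=M2/2=-147/44, d=(M3−M2)/(6·1)=49/44, b=Δ2−h2·(2M2+M3)/6=-39/22
t_q=9/2 → seg 2, τ=1/2; S=3+-39/22·τ+-147/44·τ²+49/44·τ³=499/352

  seg 0: a=-4 b=9/11 c=0 d=15/88
  seg 1: a=-1 b=63/22 c=45/44 d=-8/11
  seg 2: a=3 b=-39/22 c=-147/44 d=49/44
S(9/2) = 499/352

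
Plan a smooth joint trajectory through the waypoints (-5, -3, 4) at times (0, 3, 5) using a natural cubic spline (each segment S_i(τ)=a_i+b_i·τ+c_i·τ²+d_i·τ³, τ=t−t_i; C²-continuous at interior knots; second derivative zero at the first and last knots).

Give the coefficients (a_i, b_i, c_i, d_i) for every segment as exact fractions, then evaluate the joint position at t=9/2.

  seg 0: a=-5 b=-11/60 c=0 d=17/180
  seg 1: a=-3 b=71/30 c=17/20 d=-17/120
S(9/2) = 127/64

Δ: Δ0=2/3, Δ1=7/2
row 1: diag=10, rhs=17; c'=1/5, d'=17/10
back: M1=17/10
M: M0=0, M1=17/10, M2=0
seg 0: a=-5, c=M0/2=0, d=(M1−M0)/(6·3)=17/180, b=Δ0−h0·(2M0+M1)/6=-11/60
seg 1: a=-3, c=M1/2=17/20, d=(M2−M1)/(6·2)=-17/120, b=Δ1−h1·(2M1+M2)/6=71/30
t_q=9/2 → seg 1, τ=3/2; S=-3+71/30·τ+17/20·τ²+-17/120·τ³=127/64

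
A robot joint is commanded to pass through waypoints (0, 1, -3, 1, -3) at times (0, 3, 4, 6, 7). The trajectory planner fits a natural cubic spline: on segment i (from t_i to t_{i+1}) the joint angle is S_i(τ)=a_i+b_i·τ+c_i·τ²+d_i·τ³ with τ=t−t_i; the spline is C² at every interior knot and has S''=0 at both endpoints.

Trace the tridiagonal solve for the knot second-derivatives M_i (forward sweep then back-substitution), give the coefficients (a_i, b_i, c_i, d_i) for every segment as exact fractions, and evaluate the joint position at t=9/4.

Δ: Δ0=1/3, Δ1=-4, Δ2=2, Δ3=-4
row 1: diag=8, rhs=-26; c'=1/8, d'=-13/4
row 2: denom=6−1·1/8=47/8; d'=(36−1·-13/4)/(47/8)=314/47
row 3: denom=6−2·16/47=250/47; d'=(-36−2·314/47)/(250/47)=-232/25
back: M3=-232/25
back: M2=314/47−16/47·-232/25=246/25
back: M1=-13/4−1/8·246/25=-112/25
M: M0=0, M1=-112/25, M2=246/25, M3=-232/25, M4=0
seg 0: a=0, c=M0/2=0, d=(M1−M0)/(6·3)=-56/225, b=Δ0−h0·(2M0+M1)/6=193/75
seg 1: a=1, c=M1/2=-56/25, d=(M2−M1)/(6·1)=179/75, b=Δ1−h1·(2M1+M2)/6=-311/75
seg 2: a=-3, c=M2/2=123/25, d=(M3−M2)/(6·2)=-239/150, b=Δ2−h2·(2M2+M3)/6=-22/15
seg 3: a=1, c=M3/2=-116/25, d=(M4−M3)/(6·1)=116/75, b=Δ3−h3·(2M3+M4)/6=-68/75
t_q=9/4 → seg 0, τ=9/4; S=0+193/75·τ+0·τ²+-56/225·τ³=591/200

  seg 0: a=0 b=193/75 c=0 d=-56/225
  seg 1: a=1 b=-311/75 c=-56/25 d=179/75
  seg 2: a=-3 b=-22/15 c=123/25 d=-239/150
  seg 3: a=1 b=-68/75 c=-116/25 d=116/75
S(9/4) = 591/200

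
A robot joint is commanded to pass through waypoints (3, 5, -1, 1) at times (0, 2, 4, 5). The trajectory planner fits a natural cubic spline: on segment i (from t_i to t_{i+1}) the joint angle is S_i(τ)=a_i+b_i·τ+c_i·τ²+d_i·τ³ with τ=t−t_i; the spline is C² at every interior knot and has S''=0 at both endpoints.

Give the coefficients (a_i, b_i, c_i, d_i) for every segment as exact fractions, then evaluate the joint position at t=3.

  seg 0: a=3 b=28/11 c=0 d=-17/44
  seg 1: a=5 b=-23/11 c=-51/22 d=41/44
  seg 2: a=-1 b=-2/11 c=36/11 d=-12/11
S(3) = 67/44

Δ: Δ0=1, Δ1=-3, Δ2=2
row 1: diag=8, rhs=-24; c'=1/4, d'=-3
row 2: denom=6−2·1/4=11/2; d'=(30−2·-3)/(11/2)=72/11
back: M2=72/11
back: M1=-3−1/4·72/11=-51/11
M: M0=0, M1=-51/11, M2=72/11, M3=0
seg 0: a=3, c=M0/2=0, d=(M1−M0)/(6·2)=-17/44, b=Δ0−h0·(2M0+M1)/6=28/11
seg 1: a=5, c=M1/2=-51/22, d=(M2−M1)/(6·2)=41/44, b=Δ1−h1·(2M1+M2)/6=-23/11
seg 2: a=-1, c=M2/2=36/11, d=(M3−M2)/(6·1)=-12/11, b=Δ2−h2·(2M2+M3)/6=-2/11
t_q=3 → seg 1, τ=1; S=5+-23/11·τ+-51/22·τ²+41/44·τ³=67/44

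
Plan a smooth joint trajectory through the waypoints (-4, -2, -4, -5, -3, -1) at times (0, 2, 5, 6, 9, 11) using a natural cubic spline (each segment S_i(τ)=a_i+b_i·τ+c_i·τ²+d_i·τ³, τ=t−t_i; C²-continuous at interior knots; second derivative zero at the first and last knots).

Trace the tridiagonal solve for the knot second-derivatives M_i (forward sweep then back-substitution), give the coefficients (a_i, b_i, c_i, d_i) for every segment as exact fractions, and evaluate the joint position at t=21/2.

Δ: Δ0=1, Δ1=-2/3, Δ2=-1, Δ3=2/3, Δ4=1
row 1: diag=10, rhs=-10; c'=3/10, d'=-1
row 2: denom=8−3·3/10=71/10; d'=(-2−3·-1)/(71/10)=10/71
row 3: denom=8−1·10/71=558/71; d'=(10−1·10/71)/(558/71)=350/279
row 4: denom=10−3·71/186=549/62; d'=(2−3·350/279)/(549/62)=-328/1647
back: M4=-328/1647
back: M3=350/279−71/186·-328/1647=6574/4941
back: M2=10/71−10/71·6574/4941=-230/4941
back: M1=-1−3/10·-230/4941=-1624/1647
M: M0=0, M1=-1624/1647, M2=-230/4941, M3=6574/4941, M4=-328/1647, M5=0
seg 0: a=-4, c=M0/2=0, d=(M1−M0)/(6·2)=-406/4941, b=Δ0−h0·(2M0+M1)/6=6565/4941
seg 1: a=-2, c=M1/2=-812/1647, d=(M2−M1)/(6·3)=2321/44469, b=Δ1−h1·(2M1+M2)/6=1693/4941
seg 2: a=-4, c=M2/2=-115/4941, d=(M3−M2)/(6·1)=14/61, b=Δ2−h2·(2M2+M3)/6=-5960/4941
seg 3: a=-5, c=M3/2=3287/4941, d=(M4−M3)/(6·3)=-3779/44469, b=Δ3−h3·(2M3+M4)/6=-2788/4941
seg 4: a=-3, c=M4/2=-164/1647, d=(M5−M4)/(6·2)=82/4941, b=Δ4−h4·(2M4+M5)/6=5597/4941
t_q=21/2 → seg 4, τ=3/2; S=-3+5597/4941·τ+-164/1647·τ²+82/4941·τ³=-9677/6588

  seg 0: a=-4 b=6565/4941 c=0 d=-406/4941
  seg 1: a=-2 b=1693/4941 c=-812/1647 d=2321/44469
  seg 2: a=-4 b=-5960/4941 c=-115/4941 d=14/61
  seg 3: a=-5 b=-2788/4941 c=3287/4941 d=-3779/44469
  seg 4: a=-3 b=5597/4941 c=-164/1647 d=82/4941
S(21/2) = -9677/6588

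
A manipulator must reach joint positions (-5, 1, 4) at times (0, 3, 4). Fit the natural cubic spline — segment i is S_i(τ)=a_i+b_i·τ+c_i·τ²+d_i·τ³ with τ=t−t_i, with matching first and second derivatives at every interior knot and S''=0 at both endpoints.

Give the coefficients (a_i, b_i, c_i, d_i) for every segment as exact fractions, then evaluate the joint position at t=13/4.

Δ: Δ0=2, Δ1=3
row 1: diag=8, rhs=6; c'=1/8, d'=3/4
back: M1=3/4
M: M0=0, M1=3/4, M2=0
seg 0: a=-5, c=M0/2=0, d=(M1−M0)/(6·3)=1/24, b=Δ0−h0·(2M0+M1)/6=13/8
seg 1: a=1, c=M1/2=3/8, d=(M2−M1)/(6·1)=-1/8, b=Δ1−h1·(2M1+M2)/6=11/4
t_q=13/4 → seg 1, τ=1/4; S=1+11/4·τ+3/8·τ²+-1/8·τ³=875/512

  seg 0: a=-5 b=13/8 c=0 d=1/24
  seg 1: a=1 b=11/4 c=3/8 d=-1/8
S(13/4) = 875/512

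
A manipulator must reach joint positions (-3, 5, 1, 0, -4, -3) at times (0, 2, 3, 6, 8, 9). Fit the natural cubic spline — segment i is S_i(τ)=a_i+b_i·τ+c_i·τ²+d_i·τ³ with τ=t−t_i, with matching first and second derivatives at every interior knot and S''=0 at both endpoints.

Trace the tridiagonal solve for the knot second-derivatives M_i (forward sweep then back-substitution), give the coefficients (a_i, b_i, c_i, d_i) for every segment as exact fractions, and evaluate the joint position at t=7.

  seg 0: a=-3 b=12032/1731 c=0 d=-1277/1731
  seg 1: a=5 b=-3292/1731 c=-2554/577 d=4030/1731
  seg 2: a=1 b=-6526/1731 c=1476/577 d=-815/1731
  seg 3: a=0 b=-1963/1731 c=-969/577 d=4315/6924
  seg 4: a=-4 b=-646/1731 c=2377/1154 d=-2377/3462
S(7) = -5055/2308

Δ: Δ0=4, Δ1=-4, Δ2=-1/3, Δ3=-2, Δ4=1
row 1: diag=6, rhs=-48; c'=1/6, d'=-8
row 2: denom=8−1·1/6=47/6; d'=(22−1·-8)/(47/6)=180/47
row 3: denom=10−3·18/47=416/47; d'=(-10−3·180/47)/(416/47)=-505/208
row 4: denom=6−2·47/208=577/104; d'=(18−2·-505/208)/(577/104)=2377/577
back: M4=2377/577
back: M3=-505/208−47/208·2377/577=-1938/577
back: M2=180/47−18/47·-1938/577=2952/577
back: M1=-8−1/6·2952/577=-5108/577
M: M0=0, M1=-5108/577, M2=2952/577, M3=-1938/577, M4=2377/577, M5=0
seg 0: a=-3, c=M0/2=0, d=(M1−M0)/(6·2)=-1277/1731, b=Δ0−h0·(2M0+M1)/6=12032/1731
seg 1: a=5, c=M1/2=-2554/577, d=(M2−M1)/(6·1)=4030/1731, b=Δ1−h1·(2M1+M2)/6=-3292/1731
seg 2: a=1, c=M2/2=1476/577, d=(M3−M2)/(6·3)=-815/1731, b=Δ2−h2·(2M2+M3)/6=-6526/1731
seg 3: a=0, c=M3/2=-969/577, d=(M4−M3)/(6·2)=4315/6924, b=Δ3−h3·(2M3+M4)/6=-1963/1731
seg 4: a=-4, c=M4/2=2377/1154, d=(M5−M4)/(6·1)=-2377/3462, b=Δ4−h4·(2M4+M5)/6=-646/1731
t_q=7 → seg 3, τ=1; S=0+-1963/1731·τ+-969/577·τ²+4315/6924·τ³=-5055/2308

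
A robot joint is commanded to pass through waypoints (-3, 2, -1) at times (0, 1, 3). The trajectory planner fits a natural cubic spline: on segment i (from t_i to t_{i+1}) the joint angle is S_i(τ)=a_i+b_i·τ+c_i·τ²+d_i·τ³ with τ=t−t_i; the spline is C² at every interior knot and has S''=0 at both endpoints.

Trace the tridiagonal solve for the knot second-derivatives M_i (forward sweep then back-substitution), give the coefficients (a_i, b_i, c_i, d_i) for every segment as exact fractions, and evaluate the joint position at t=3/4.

Δ: Δ0=5, Δ1=-3/2
row 1: diag=6, rhs=-39; c'=1/3, d'=-13/2
back: M1=-13/2
M: M0=0, M1=-13/2, M2=0
seg 0: a=-3, c=M0/2=0, d=(M1−M0)/(6·1)=-13/12, b=Δ0−h0·(2M0+M1)/6=73/12
seg 1: a=2, c=M1/2=-13/4, d=(M2−M1)/(6·2)=13/24, b=Δ1−h1·(2M1+M2)/6=17/6
t_q=3/4 → seg 0, τ=3/4; S=-3+73/12·τ+0·τ²+-13/12·τ³=283/256

  seg 0: a=-3 b=73/12 c=0 d=-13/12
  seg 1: a=2 b=17/6 c=-13/4 d=13/24
S(3/4) = 283/256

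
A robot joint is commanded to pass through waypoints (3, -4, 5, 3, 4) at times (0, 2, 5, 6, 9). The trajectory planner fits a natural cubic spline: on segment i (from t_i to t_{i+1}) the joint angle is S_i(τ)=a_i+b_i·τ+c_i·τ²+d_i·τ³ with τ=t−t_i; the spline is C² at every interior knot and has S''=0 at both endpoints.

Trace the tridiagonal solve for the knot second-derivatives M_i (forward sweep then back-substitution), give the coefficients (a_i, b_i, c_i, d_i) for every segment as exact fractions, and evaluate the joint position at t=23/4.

Δ: Δ0=-7/2, Δ1=3, Δ2=-2, Δ3=1/3
row 1: diag=10, rhs=39; c'=3/10, d'=39/10
row 2: denom=8−3·3/10=71/10; d'=(-30−3·39/10)/(71/10)=-417/71
row 3: denom=8−1·10/71=558/71; d'=(14−1·-417/71)/(558/71)=1411/558
back: M3=1411/558
back: M2=-417/71−10/71·1411/558=-1738/279
back: M1=39/10−3/10·-1738/279=1073/186
M: M0=0, M1=1073/186, M2=-1738/279, M3=1411/558, M4=0
seg 0: a=3, c=M0/2=0, d=(M1−M0)/(6·2)=1073/2232, b=Δ0−h0·(2M0+M1)/6=-1513/279
seg 1: a=-4, c=M1/2=1073/372, d=(M2−M1)/(6·3)=-6695/10044, b=Δ1−h1·(2M1+M2)/6=193/558
seg 2: a=5, c=M2/2=-869/279, d=(M3−M2)/(6·1)=181/124, b=Δ2−h2·(2M2+M3)/6=-385/1116
seg 3: a=3, c=M3/2=1411/1116, d=(M4−M3)/(6·3)=-1411/10044, b=Δ3−h3·(2M3+M4)/6=-1225/558
t_q=23/4 → seg 2, τ=3/4; S=5+-385/1116·τ+-869/279·τ²+181/124·τ³=85829/23808

  seg 0: a=3 b=-1513/279 c=0 d=1073/2232
  seg 1: a=-4 b=193/558 c=1073/372 d=-6695/10044
  seg 2: a=5 b=-385/1116 c=-869/279 d=181/124
  seg 3: a=3 b=-1225/558 c=1411/1116 d=-1411/10044
S(23/4) = 85829/23808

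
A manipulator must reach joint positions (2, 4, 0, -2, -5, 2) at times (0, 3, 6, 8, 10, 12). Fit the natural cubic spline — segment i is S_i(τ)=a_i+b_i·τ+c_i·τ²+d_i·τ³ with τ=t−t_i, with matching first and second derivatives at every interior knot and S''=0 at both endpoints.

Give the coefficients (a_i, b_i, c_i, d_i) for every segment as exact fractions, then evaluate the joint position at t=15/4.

  seg 0: a=2 b=2006/1569 c=0 d=-320/4707
  seg 1: a=4 b=-874/1569 c=-320/523 d=554/4707
  seg 2: a=0 b=-1648/1569 c=234/523 d=-1325/6276
  seg 3: a=-2 b=-2815/1569 c=-857/1046 d=6065/12552
  seg 4: a=-5 b=2281/3138 c=4351/2092 d=-4351/12552
S(15/4) = 55023/16736

Δ: Δ0=2/3, Δ1=-4/3, Δ2=-1, Δ3=-3/2, Δ4=7/2
row 1: diag=12, rhs=-12; c'=1/4, d'=-1
row 2: denom=10−3·1/4=37/4; d'=(2−3·-1)/(37/4)=20/37
row 3: denom=8−2·8/37=280/37; d'=(-3−2·20/37)/(280/37)=-151/280
row 4: denom=8−2·37/140=523/70; d'=(30−2·-151/280)/(523/70)=4351/1046
back: M4=4351/1046
back: M3=-151/280−37/140·4351/1046=-857/523
back: M2=20/37−8/37·-857/523=468/523
back: M1=-1−1/4·468/523=-640/523
M: M0=0, M1=-640/523, M2=468/523, M3=-857/523, M4=4351/1046, M5=0
seg 0: a=2, c=M0/2=0, d=(M1−M0)/(6·3)=-320/4707, b=Δ0−h0·(2M0+M1)/6=2006/1569
seg 1: a=4, c=M1/2=-320/523, d=(M2−M1)/(6·3)=554/4707, b=Δ1−h1·(2M1+M2)/6=-874/1569
seg 2: a=0, c=M2/2=234/523, d=(M3−M2)/(6·2)=-1325/6276, b=Δ2−h2·(2M2+M3)/6=-1648/1569
seg 3: a=-2, c=M3/2=-857/1046, d=(M4−M3)/(6·2)=6065/12552, b=Δ3−h3·(2M3+M4)/6=-2815/1569
seg 4: a=-5, c=M4/2=4351/2092, d=(M5−M4)/(6·2)=-4351/12552, b=Δ4−h4·(2M4+M5)/6=2281/3138
t_q=15/4 → seg 1, τ=3/4; S=4+-874/1569·τ+-320/523·τ²+554/4707·τ³=55023/16736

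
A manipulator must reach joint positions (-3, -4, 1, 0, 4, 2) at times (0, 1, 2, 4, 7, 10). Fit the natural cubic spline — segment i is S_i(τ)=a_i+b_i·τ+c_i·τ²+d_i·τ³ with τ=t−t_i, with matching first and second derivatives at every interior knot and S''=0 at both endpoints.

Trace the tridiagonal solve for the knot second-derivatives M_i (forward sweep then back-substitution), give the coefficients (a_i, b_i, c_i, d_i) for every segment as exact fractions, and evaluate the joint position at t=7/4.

  seg 0: a=-3 b=-13471/4722 c=0 d=8749/4722
  seg 1: a=-4 b=6388/2361 c=8749/1574 d=-15413/4722
  seg 2: a=1 b=19031/4722 c=-3332/787 d=2324/2361
  seg 3: a=0 b=-5161/4722 c=1316/787 d=-453/1574
  seg 4: a=4 b=2761/2361 c=-1445/1574 d=1445/14166
S(7/4) = -22281/100736

Δ: Δ0=-1, Δ1=5, Δ2=-1/2, Δ3=4/3, Δ4=-2/3
row 1: diag=4, rhs=36; c'=1/4, d'=9
row 2: denom=6−1·1/4=23/4; d'=(-33−1·9)/(23/4)=-168/23
row 3: denom=10−2·8/23=214/23; d'=(11−2·-168/23)/(214/23)=589/214
row 4: denom=12−3·69/214=2361/214; d'=(-12−3·589/214)/(2361/214)=-1445/787
back: M4=-1445/787
back: M3=589/214−69/214·-1445/787=2632/787
back: M2=-168/23−8/23·2632/787=-6664/787
back: M1=9−1/4·-6664/787=8749/787
M: M0=0, M1=8749/787, M2=-6664/787, M3=2632/787, M4=-1445/787, M5=0
seg 0: a=-3, c=M0/2=0, d=(M1−M0)/(6·1)=8749/4722, b=Δ0−h0·(2M0+M1)/6=-13471/4722
seg 1: a=-4, c=M1/2=8749/1574, d=(M2−M1)/(6·1)=-15413/4722, b=Δ1−h1·(2M1+M2)/6=6388/2361
seg 2: a=1, c=M2/2=-3332/787, d=(M3−M2)/(6·2)=2324/2361, b=Δ2−h2·(2M2+M3)/6=19031/4722
seg 3: a=0, c=M3/2=1316/787, d=(M4−M3)/(6·3)=-453/1574, b=Δ3−h3·(2M3+M4)/6=-5161/4722
seg 4: a=4, c=M4/2=-1445/1574, d=(M5−M4)/(6·3)=1445/14166, b=Δ4−h4·(2M4+M5)/6=2761/2361
t_q=7/4 → seg 1, τ=3/4; S=-4+6388/2361·τ+8749/1574·τ²+-15413/4722·τ³=-22281/100736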